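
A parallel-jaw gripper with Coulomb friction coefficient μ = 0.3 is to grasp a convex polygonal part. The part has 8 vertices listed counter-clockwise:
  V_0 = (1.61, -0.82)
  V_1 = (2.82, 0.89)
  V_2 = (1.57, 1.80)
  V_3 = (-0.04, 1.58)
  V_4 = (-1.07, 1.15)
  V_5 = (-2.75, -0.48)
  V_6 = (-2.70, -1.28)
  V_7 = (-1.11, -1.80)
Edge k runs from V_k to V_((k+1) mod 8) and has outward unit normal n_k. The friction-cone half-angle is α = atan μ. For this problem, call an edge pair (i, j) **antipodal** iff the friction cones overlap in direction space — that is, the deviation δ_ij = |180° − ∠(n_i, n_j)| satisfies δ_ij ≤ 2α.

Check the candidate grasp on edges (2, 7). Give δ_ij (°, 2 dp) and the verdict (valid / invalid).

α = atan 0.3 = 16.70°;  2α = 33.40°
edge 2: e_2 = (-1.61, -0.22);  n_2 = (-0.1354, +0.9908)
edge 7: e_7 = (+2.72, +0.98);  n_7 = (+0.3390, -0.9408)
∠(n_2, n_7) = 167.97°
δ = |180° − 167.97°| = 12.03°
12.03° ≤ 2α = 33.40°  →  valid

δ = 12.03°, valid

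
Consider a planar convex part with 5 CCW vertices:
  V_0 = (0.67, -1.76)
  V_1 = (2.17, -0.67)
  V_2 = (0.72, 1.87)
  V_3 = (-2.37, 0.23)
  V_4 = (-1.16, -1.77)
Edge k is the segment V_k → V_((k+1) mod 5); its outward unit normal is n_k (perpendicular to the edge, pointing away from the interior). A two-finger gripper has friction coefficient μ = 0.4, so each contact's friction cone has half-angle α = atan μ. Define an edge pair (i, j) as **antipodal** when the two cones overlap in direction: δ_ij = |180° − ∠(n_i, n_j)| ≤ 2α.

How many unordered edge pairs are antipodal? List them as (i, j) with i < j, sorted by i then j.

count = 3; pairs: (0,2), (1,3), (2,4)

α = atan 0.4 = 21.80°;  2α = 43.60°
n_0 = (+0.5879, -0.8090)
n_1 = (+0.8685, +0.4958)
n_2 = (-0.4688, +0.8833)
n_3 = (-0.8556, -0.5176)
n_4 = (+0.0055, -1.0000)
  (0,1): δ = 96.28°  ·
  (0,2): δ = 8.05°  ✓
  (0,3): δ = 85.17°  ·
  (0,4): δ = 144.31°  ·
  (1,2): δ = 91.76°  ·
  (1,3): δ = 1.45°  ✓
  (1,4): δ = 60.59°  ·
  (2,3): δ = 86.78°  ·
  (2,4): δ = 27.64°  ✓
  (3,4): δ = 120.86°  ·
antipodal pairs: 3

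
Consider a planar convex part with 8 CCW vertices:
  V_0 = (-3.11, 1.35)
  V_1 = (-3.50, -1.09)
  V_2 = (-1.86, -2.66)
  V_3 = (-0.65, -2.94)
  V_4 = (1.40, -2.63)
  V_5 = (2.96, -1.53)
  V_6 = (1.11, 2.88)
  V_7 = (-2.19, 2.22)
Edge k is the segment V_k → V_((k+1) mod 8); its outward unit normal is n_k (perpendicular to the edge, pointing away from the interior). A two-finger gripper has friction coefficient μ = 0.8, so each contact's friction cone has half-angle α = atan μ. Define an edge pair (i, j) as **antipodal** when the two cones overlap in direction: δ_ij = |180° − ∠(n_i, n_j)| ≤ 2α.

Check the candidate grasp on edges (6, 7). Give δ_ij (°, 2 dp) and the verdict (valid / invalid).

δ = 147.91°, invalid

α = atan 0.8 = 38.66°;  2α = 77.32°
edge 6: e_6 = (-3.30, -0.66);  n_6 = (-0.1961, +0.9806)
edge 7: e_7 = (-0.92, -0.87);  n_7 = (-0.6871, +0.7266)
∠(n_6, n_7) = 32.09°
δ = |180° − 32.09°| = 147.91°
147.91° > 2α = 77.32°  →  invalid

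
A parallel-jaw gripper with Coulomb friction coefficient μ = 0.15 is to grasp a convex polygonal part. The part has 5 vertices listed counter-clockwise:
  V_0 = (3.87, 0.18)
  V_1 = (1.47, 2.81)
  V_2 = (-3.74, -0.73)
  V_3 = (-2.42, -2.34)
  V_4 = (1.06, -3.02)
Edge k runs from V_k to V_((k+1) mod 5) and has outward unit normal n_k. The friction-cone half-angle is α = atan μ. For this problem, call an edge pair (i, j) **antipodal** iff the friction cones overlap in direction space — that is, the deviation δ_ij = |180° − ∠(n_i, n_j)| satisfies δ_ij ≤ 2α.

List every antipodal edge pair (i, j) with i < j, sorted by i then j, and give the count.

α = atan 0.15 = 8.53°;  2α = 17.06°
n_0 = (+0.7387, +0.6741)
n_1 = (-0.5620, +0.8271)
n_2 = (-0.7733, -0.6340)
n_3 = (-0.1918, -0.9814)
n_4 = (+0.7514, -0.6598)
  (0,1): δ = 98.19°  ·
  (0,2): δ = 3.03°  ✓
  (0,3): δ = 36.56°  ·
  (0,4): δ = 96.33°  ·
  (1,2): δ = 84.85°  ·
  (1,3): δ = 45.25°  ·
  (1,4): δ = 14.52°  ✓
  (2,3): δ = 140.40°  ·
  (2,4): δ = 80.63°  ·
  (3,4): δ = 120.23°  ·
antipodal pairs: 2

count = 2; pairs: (0,2), (1,4)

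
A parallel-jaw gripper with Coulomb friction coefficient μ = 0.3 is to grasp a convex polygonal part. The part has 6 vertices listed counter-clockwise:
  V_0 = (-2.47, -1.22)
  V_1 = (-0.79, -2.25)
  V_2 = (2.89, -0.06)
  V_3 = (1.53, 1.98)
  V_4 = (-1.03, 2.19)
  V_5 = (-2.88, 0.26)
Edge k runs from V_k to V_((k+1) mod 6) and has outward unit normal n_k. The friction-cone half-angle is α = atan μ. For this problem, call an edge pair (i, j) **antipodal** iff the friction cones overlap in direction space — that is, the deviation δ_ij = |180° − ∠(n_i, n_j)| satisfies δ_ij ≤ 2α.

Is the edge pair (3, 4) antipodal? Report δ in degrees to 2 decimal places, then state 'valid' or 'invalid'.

α = atan 0.3 = 16.70°;  2α = 33.40°
edge 3: e_3 = (-2.56, +0.21);  n_3 = (+0.0818, +0.9967)
edge 4: e_4 = (-1.85, -1.93);  n_4 = (-0.7219, +0.6920)
∠(n_3, n_4) = 50.90°
δ = |180° − 50.90°| = 129.10°
129.10° > 2α = 33.40°  →  invalid

δ = 129.10°, invalid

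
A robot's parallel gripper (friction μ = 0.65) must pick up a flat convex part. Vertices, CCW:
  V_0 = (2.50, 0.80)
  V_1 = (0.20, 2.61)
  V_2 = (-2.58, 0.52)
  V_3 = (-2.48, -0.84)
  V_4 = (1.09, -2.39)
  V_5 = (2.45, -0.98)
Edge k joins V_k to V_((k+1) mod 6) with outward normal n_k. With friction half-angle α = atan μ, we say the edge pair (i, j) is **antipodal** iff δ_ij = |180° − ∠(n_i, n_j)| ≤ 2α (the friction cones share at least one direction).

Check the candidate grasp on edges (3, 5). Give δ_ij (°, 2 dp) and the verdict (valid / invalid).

α = atan 0.65 = 33.02°;  2α = 66.05°
edge 3: e_3 = (+3.57, -1.55);  n_3 = (-0.3983, -0.9173)
edge 5: e_5 = (+0.05, +1.78);  n_5 = (+0.9996, -0.0281)
∠(n_3, n_5) = 111.86°
δ = |180° − 111.86°| = 68.14°
68.14° > 2α = 66.05°  →  invalid

δ = 68.14°, invalid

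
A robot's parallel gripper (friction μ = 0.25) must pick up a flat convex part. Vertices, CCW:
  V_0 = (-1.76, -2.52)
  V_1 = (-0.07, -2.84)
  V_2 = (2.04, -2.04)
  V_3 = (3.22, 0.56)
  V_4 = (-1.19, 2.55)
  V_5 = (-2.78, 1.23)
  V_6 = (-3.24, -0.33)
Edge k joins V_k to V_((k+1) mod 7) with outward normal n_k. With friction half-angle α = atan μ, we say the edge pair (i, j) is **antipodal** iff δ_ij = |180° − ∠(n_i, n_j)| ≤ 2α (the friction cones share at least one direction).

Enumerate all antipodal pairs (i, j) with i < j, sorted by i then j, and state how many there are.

count = 4; pairs: (0,3), (1,4), (2,4), (2,5)

α = atan 0.25 = 14.04°;  2α = 28.07°
n_0 = (-0.1860, -0.9825)
n_1 = (+0.3545, -0.9350)
n_2 = (+0.9106, -0.4133)
n_3 = (+0.4113, +0.9115)
n_4 = (-0.6388, +0.7694)
n_5 = (-0.9592, +0.2828)
n_6 = (-0.8285, -0.5599)
  (0,1): δ = 148.51°  ·
  (0,2): δ = 103.69°  ·
  (0,3): δ = 13.57°  ✓
  (0,4): δ = 50.42°  ·
  (0,5): δ = 84.29°  ·
  (0,6): δ = 134.77°  ·
  (1,2): δ = 135.17°  ·
  (1,3): δ = 45.05°  ·
  (1,4): δ = 18.94°  ✓
  (1,5): δ = 52.81°  ·
  (1,6): δ = 103.29°  ·
  (2,3): δ = 89.88°  ·
  (2,4): δ = 25.89°  ✓
  (2,5): δ = 7.98°  ✓
  (2,6): δ = 58.46°  ·
  (3,4): δ = 116.01°  ·
  (3,5): δ = 82.14°  ·
  (3,6): δ = 31.66°  ·
  (4,5): δ = 146.13°  ·
  (4,6): δ = 95.65°  ·
  (5,6): δ = 129.52°  ·
antipodal pairs: 4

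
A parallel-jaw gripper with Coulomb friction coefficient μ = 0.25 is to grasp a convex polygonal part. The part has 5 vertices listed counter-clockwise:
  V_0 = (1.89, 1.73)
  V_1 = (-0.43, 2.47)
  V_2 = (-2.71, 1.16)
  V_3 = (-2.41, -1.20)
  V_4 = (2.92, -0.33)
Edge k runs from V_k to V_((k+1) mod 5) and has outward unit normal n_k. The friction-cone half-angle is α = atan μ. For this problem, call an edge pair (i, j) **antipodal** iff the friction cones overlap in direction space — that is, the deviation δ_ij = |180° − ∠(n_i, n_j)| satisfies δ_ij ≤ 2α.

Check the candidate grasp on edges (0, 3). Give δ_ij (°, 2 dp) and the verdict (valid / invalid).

δ = 26.96°, valid

α = atan 0.25 = 14.04°;  2α = 28.07°
edge 0: e_0 = (-2.32, +0.74);  n_0 = (+0.3039, +0.9527)
edge 3: e_3 = (+5.33, +0.87);  n_3 = (+0.1611, -0.9869)
∠(n_0, n_3) = 153.04°
δ = |180° − 153.04°| = 26.96°
26.96° ≤ 2α = 28.07°  →  valid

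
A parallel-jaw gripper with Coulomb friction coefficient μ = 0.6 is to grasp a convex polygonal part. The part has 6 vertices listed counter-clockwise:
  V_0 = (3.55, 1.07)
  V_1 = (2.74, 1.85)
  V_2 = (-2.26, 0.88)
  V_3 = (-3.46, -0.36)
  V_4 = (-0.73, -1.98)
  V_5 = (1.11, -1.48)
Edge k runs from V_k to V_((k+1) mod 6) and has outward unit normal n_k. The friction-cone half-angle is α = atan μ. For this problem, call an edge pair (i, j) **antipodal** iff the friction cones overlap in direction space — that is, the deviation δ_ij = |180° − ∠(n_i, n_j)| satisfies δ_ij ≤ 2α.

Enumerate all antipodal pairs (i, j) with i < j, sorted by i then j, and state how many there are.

α = atan 0.6 = 30.96°;  2α = 61.93°
n_0 = (+0.6936, +0.7203)
n_1 = (-0.1904, +0.9817)
n_2 = (-0.7186, +0.6954)
n_3 = (-0.5103, -0.8600)
n_4 = (+0.2622, -0.9650)
n_5 = (+0.7225, -0.6914)
  (0,1): δ = 125.10°  ·
  (0,2): δ = 90.14°  ·
  (0,3): δ = 13.23°  ✓
  (0,4): δ = 59.12°  ✓
  (0,5): δ = 90.18°  ·
  (1,2): δ = 145.04°  ·
  (1,3): δ = 41.66°  ✓
  (1,4): δ = 4.22°  ✓
  (1,5): δ = 35.28°  ✓
  (2,3): δ = 76.62°  ·
  (2,4): δ = 30.74°  ✓
  (2,5): δ = 0.32°  ✓
  (3,4): δ = 134.11°  ·
  (3,5): δ = 103.05°  ·
  (4,5): δ = 148.94°  ·
antipodal pairs: 7

count = 7; pairs: (0,3), (0,4), (1,3), (1,4), (1,5), (2,4), (2,5)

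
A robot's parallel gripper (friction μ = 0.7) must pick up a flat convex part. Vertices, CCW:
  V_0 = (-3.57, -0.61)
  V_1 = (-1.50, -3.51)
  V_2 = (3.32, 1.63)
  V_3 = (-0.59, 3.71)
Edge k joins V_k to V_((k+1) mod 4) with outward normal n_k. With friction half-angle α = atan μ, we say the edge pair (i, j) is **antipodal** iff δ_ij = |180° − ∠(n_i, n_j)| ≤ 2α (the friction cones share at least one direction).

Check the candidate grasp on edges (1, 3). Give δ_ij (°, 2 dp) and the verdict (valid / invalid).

δ = 8.56°, valid

α = atan 0.7 = 34.99°;  2α = 69.98°
edge 1: e_1 = (+4.82, +5.14);  n_1 = (+0.7294, -0.6840)
edge 3: e_3 = (-2.98, -4.32);  n_3 = (-0.8232, +0.5678)
∠(n_1, n_3) = 171.44°
δ = |180° − 171.44°| = 8.56°
8.56° ≤ 2α = 69.98°  →  valid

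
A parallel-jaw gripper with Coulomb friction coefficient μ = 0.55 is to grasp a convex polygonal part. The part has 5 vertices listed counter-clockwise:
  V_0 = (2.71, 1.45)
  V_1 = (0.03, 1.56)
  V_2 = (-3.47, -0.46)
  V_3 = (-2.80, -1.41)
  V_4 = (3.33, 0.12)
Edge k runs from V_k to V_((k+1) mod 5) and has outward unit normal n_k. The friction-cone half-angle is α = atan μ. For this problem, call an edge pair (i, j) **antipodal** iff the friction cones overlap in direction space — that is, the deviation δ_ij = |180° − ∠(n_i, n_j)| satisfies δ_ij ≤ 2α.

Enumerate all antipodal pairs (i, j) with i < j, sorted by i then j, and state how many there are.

α = atan 0.55 = 28.81°;  2α = 57.62°
n_0 = (+0.0410, +0.9992)
n_1 = (-0.4999, +0.8661)
n_2 = (-0.8172, -0.5763)
n_3 = (+0.2422, -0.9702)
n_4 = (+0.9064, +0.4225)
  (0,1): δ = 147.66°  ·
  (0,2): δ = 52.46°  ✓
  (0,3): δ = 16.36°  ✓
  (0,4): δ = 117.34°  ·
  (1,2): δ = 84.80°  ·
  (1,3): δ = 15.98°  ✓
  (1,4): δ = 85.00°  ·
  (2,3): δ = 111.18°  ·
  (2,4): δ = 10.20°  ✓
  (3,4): δ = 79.02°  ·
antipodal pairs: 4

count = 4; pairs: (0,2), (0,3), (1,3), (2,4)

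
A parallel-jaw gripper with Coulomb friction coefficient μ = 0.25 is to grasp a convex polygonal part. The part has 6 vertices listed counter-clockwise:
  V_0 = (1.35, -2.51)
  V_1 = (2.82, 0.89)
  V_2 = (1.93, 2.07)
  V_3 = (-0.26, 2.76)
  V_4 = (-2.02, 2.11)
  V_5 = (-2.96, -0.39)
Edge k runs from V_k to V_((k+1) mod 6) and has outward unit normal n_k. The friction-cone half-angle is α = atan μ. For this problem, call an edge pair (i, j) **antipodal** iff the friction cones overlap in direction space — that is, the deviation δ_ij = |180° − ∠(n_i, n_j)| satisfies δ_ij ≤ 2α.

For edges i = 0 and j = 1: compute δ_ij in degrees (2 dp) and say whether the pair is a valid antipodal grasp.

α = atan 0.25 = 14.04°;  2α = 28.07°
edge 0: e_0 = (+1.47, +3.40);  n_0 = (+0.9179, -0.3968)
edge 1: e_1 = (-0.89, +1.18);  n_1 = (+0.7984, +0.6022)
∠(n_0, n_1) = 60.41°
δ = |180° − 60.41°| = 119.59°
119.59° > 2α = 28.07°  →  invalid

δ = 119.59°, invalid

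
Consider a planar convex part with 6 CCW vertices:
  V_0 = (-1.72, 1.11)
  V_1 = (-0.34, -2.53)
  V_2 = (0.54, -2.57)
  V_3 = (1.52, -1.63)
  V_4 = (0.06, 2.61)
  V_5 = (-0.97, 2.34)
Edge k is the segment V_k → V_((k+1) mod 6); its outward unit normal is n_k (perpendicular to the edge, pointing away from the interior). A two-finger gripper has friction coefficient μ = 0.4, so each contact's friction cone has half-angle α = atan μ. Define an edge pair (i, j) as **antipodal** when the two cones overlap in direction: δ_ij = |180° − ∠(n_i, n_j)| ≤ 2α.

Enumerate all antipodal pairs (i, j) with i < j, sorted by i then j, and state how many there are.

count = 4; pairs: (0,3), (1,4), (2,4), (2,5)

α = atan 0.4 = 21.80°;  2α = 43.60°
n_0 = (-0.9351, -0.3545)
n_1 = (-0.0454, -0.9990)
n_2 = (+0.6922, -0.7217)
n_3 = (+0.9455, +0.3256)
n_4 = (-0.2536, +0.9673)
n_5 = (-0.8538, +0.5206)
  (0,1): δ = 113.37°  ·
  (0,2): δ = 66.96°  ·
  (0,3): δ = 1.76°  ✓
  (0,4): δ = 83.93°  ·
  (0,5): δ = 127.86°  ·
  (1,2): δ = 133.59°  ·
  (1,3): δ = 68.40°  ·
  (1,4): δ = 17.29°  ✓
  (1,5): δ = 61.23°  ·
  (2,3): δ = 114.81°  ·
  (2,4): δ = 29.12°  ✓
  (2,5): δ = 14.82°  ✓
  (3,4): δ = 94.31°  ·
  (3,5): δ = 50.37°  ·
  (4,5): δ = 136.06°  ·
antipodal pairs: 4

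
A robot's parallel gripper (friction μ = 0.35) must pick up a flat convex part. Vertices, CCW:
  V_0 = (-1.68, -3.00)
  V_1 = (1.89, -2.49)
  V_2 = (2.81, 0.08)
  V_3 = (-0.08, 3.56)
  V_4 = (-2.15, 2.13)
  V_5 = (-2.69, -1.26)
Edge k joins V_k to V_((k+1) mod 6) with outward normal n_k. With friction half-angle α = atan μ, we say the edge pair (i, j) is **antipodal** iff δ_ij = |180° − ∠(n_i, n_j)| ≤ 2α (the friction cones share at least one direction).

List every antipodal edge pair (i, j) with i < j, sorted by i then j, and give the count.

count = 4; pairs: (0,3), (1,3), (1,4), (2,5)

α = atan 0.35 = 19.29°;  2α = 38.58°
n_0 = (+0.1414, -0.9899)
n_1 = (+0.9415, -0.3370)
n_2 = (+0.7693, +0.6389)
n_3 = (-0.5684, +0.8228)
n_4 = (-0.9875, +0.1573)
n_5 = (-0.8649, -0.5020)
  (0,1): δ = 117.83°  ·
  (0,2): δ = 58.42°  ·
  (0,3): δ = 26.51°  ✓
  (0,4): δ = 72.82°  ·
  (0,5): δ = 112.00°  ·
  (1,2): δ = 120.60°  ·
  (1,3): δ = 35.67°  ✓
  (1,4): δ = 10.65°  ✓
  (1,5): δ = 49.83°  ·
  (2,3): δ = 95.07°  ·
  (2,4): δ = 48.76°  ·
  (2,5): δ = 9.57°  ✓
  (3,4): δ = 133.69°  ·
  (3,5): δ = 94.50°  ·
  (4,5): δ = 140.82°  ·
antipodal pairs: 4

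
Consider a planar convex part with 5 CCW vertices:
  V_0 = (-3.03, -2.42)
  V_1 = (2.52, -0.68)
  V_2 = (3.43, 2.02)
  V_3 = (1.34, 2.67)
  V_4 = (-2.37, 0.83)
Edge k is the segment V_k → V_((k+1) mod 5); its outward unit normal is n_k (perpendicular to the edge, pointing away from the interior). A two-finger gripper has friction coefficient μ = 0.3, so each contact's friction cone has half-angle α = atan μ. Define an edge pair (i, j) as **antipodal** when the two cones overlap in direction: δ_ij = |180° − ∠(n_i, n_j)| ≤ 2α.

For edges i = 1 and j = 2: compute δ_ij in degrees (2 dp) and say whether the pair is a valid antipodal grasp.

δ = 88.65°, invalid

α = atan 0.3 = 16.70°;  2α = 33.40°
edge 1: e_1 = (+0.91, +2.70);  n_1 = (+0.9476, -0.3194)
edge 2: e_2 = (-2.09, +0.65);  n_2 = (+0.2970, +0.9549)
∠(n_1, n_2) = 91.35°
δ = |180° − 91.35°| = 88.65°
88.65° > 2α = 33.40°  →  invalid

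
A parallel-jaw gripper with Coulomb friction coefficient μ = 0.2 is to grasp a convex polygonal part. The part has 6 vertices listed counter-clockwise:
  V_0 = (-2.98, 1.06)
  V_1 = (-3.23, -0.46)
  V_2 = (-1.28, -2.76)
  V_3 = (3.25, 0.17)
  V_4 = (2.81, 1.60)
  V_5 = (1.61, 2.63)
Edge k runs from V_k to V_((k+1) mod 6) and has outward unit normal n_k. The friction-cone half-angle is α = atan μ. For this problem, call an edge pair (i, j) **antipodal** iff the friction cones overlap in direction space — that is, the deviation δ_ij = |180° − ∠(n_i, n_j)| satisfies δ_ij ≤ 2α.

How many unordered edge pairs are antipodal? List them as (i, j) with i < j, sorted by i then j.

count = 2; pairs: (1,4), (2,5)

α = atan 0.2 = 11.31°;  2α = 22.62°
n_0 = (-0.9867, +0.1623)
n_1 = (-0.7628, -0.6467)
n_2 = (+0.5431, -0.8397)
n_3 = (+0.9558, +0.2941)
n_4 = (+0.6513, +0.7588)
n_5 = (-0.3236, +0.9462)
  (0,1): δ = 130.37°  ·
  (0,2): δ = 47.77°  ·
  (0,3): δ = 26.44°  ·
  (0,4): δ = 58.70°  ·
  (0,5): δ = 118.22°  ·
  (1,2): δ = 97.40°  ·
  (1,3): δ = 23.19°  ·
  (1,4): δ = 9.07°  ✓
  (1,5): δ = 68.59°  ·
  (2,3): δ = 105.79°  ·
  (2,4): δ = 73.54°  ·
  (2,5): δ = 14.01°  ✓
  (3,4): δ = 147.74°  ·
  (3,5): δ = 88.22°  ·
  (4,5): δ = 120.48°  ·
antipodal pairs: 2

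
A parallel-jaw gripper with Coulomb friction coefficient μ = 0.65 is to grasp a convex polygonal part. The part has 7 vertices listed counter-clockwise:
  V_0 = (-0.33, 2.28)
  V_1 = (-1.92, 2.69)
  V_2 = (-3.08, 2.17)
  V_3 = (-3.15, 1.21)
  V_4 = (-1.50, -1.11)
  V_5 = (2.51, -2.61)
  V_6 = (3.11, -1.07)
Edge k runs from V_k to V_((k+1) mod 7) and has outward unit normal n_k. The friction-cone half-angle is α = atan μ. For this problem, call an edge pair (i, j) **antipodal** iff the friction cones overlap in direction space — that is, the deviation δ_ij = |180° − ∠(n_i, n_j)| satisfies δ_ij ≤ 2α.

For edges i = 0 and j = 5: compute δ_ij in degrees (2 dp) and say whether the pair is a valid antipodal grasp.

δ = 83.17°, invalid

α = atan 0.65 = 33.02°;  2α = 66.05°
edge 0: e_0 = (-1.59, +0.41);  n_0 = (+0.2497, +0.9683)
edge 5: e_5 = (+0.60, +1.54);  n_5 = (+0.9318, -0.3630)
∠(n_0, n_5) = 96.83°
δ = |180° − 96.83°| = 83.17°
83.17° > 2α = 66.05°  →  invalid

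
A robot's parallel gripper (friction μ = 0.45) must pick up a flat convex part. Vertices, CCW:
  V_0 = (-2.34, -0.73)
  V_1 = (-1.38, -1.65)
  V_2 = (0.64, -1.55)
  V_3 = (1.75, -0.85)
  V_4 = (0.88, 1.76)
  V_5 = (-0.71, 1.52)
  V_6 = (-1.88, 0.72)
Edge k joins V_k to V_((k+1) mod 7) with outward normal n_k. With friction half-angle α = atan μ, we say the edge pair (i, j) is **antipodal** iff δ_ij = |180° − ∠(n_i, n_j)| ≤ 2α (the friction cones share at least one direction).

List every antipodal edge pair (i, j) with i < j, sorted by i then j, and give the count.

count = 7; pairs: (0,3), (1,4), (1,5), (2,4), (2,5), (2,6), (3,6)

α = atan 0.45 = 24.23°;  2α = 48.46°
n_0 = (-0.6919, -0.7220)
n_1 = (+0.0494, -0.9988)
n_2 = (+0.5334, -0.8459)
n_3 = (+0.9487, +0.3162)
n_4 = (-0.1493, +0.9888)
n_5 = (-0.5644, +0.8255)
n_6 = (-0.9532, +0.3024)
  (0,1): δ = 133.38°  ·
  (0,2): δ = 103.98°  ·
  (0,3): δ = 27.78°  ✓
  (0,4): δ = 52.36°  ·
  (0,5): δ = 78.14°  ·
  (0,6): δ = 116.18°  ·
  (1,2): δ = 150.60°  ·
  (1,3): δ = 74.40°  ·
  (1,4): δ = 5.75°  ✓
  (1,5): δ = 31.53°  ✓
  (1,6): δ = 69.56°  ·
  (2,3): δ = 103.80°  ·
  (2,4): δ = 23.65°  ✓
  (2,5): δ = 2.13°  ✓
  (2,6): δ = 40.16°  ✓
  (3,4): δ = 99.85°  ·
  (3,5): δ = 74.07°  ·
  (3,6): δ = 36.04°  ✓
  (4,5): δ = 154.22°  ·
  (4,6): δ = 116.18°  ·
  (5,6): δ = 141.96°  ·
antipodal pairs: 7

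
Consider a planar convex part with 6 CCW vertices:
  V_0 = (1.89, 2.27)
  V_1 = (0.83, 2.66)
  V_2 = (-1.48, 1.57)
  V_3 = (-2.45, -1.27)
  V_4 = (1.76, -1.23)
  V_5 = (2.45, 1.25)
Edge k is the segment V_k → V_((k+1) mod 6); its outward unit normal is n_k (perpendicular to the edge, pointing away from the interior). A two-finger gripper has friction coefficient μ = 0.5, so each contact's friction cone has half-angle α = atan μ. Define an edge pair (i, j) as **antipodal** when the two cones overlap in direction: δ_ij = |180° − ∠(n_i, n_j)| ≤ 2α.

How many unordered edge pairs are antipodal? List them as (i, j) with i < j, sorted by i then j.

count = 5; pairs: (0,3), (1,3), (1,4), (2,4), (2,5)

α = atan 0.5 = 26.57°;  2α = 53.13°
n_0 = (+0.3453, +0.9385)
n_1 = (-0.4267, +0.9044)
n_2 = (-0.9463, +0.3232)
n_3 = (+0.0095, -1.0000)
n_4 = (+0.9634, -0.2680)
n_5 = (+0.8766, +0.4813)
  (0,1): δ = 134.54°  ·
  (0,2): δ = 88.66°  ·
  (0,3): δ = 20.74°  ✓
  (0,4): δ = 94.65°  ·
  (0,5): δ = 138.97°  ·
  (1,2): δ = 134.12°  ·
  (1,3): δ = 24.72°  ✓
  (1,4): δ = 49.19°  ✓
  (1,5): δ = 93.51°  ·
  (2,3): δ = 70.60°  ·
  (2,4): δ = 3.31°  ✓
  (2,5): δ = 47.63°  ✓
  (3,4): δ = 106.09°  ·
  (3,5): δ = 61.78°  ·
  (4,5): δ = 135.68°  ·
antipodal pairs: 5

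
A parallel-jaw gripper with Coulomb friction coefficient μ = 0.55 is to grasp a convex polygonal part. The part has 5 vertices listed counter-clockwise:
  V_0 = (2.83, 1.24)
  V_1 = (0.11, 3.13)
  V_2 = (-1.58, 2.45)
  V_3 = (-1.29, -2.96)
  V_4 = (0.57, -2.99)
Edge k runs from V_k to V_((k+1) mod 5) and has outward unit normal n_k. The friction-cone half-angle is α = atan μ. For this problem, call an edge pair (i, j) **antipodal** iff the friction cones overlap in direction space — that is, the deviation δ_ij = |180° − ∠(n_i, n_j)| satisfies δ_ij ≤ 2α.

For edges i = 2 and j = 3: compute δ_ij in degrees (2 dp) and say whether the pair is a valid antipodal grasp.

α = atan 0.55 = 28.81°;  2α = 57.62°
edge 2: e_2 = (+0.29, -5.41);  n_2 = (-0.9986, -0.0535)
edge 3: e_3 = (+1.86, -0.03);  n_3 = (-0.0161, -0.9999)
∠(n_2, n_3) = 86.01°
δ = |180° − 86.01°| = 93.99°
93.99° > 2α = 57.62°  →  invalid

δ = 93.99°, invalid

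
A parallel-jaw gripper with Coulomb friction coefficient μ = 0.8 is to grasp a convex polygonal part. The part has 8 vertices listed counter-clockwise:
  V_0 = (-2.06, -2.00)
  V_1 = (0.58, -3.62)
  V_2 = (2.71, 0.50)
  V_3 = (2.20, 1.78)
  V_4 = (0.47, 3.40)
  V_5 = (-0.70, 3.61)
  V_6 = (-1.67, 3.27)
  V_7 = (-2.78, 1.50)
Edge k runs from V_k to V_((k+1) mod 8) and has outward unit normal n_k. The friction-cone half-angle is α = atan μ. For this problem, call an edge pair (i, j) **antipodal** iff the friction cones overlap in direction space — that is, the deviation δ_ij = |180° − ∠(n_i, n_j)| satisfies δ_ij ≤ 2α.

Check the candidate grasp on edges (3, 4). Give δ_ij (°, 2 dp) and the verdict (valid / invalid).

α = atan 0.8 = 38.66°;  2α = 77.32°
edge 3: e_3 = (-1.73, +1.62);  n_3 = (+0.6835, +0.7299)
edge 4: e_4 = (-1.17, +0.21);  n_4 = (+0.1767, +0.9843)
∠(n_3, n_4) = 32.94°
δ = |180° − 32.94°| = 147.06°
147.06° > 2α = 77.32°  →  invalid

δ = 147.06°, invalid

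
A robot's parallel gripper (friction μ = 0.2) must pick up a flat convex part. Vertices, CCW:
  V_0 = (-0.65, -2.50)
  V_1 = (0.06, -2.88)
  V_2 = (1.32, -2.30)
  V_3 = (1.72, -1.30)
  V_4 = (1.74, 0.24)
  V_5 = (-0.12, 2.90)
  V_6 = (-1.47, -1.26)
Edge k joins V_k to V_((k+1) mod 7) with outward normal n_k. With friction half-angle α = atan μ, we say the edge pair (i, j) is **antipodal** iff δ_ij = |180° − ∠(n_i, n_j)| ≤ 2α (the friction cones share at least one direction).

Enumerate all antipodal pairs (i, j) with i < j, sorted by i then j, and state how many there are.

count = 3; pairs: (2,5), (3,5), (4,6)

α = atan 0.2 = 11.31°;  2α = 22.62°
n_0 = (-0.4719, -0.8817)
n_1 = (+0.4181, -0.9084)
n_2 = (+0.9285, -0.3714)
n_3 = (+0.9999, -0.0130)
n_4 = (+0.8195, +0.5730)
n_5 = (-0.9512, +0.3087)
n_6 = (-0.8341, -0.5516)
  (0,1): δ = 127.13°  ·
  (0,2): δ = 83.65°  ·
  (0,3): δ = 62.59°  ·
  (0,4): δ = 26.88°  ·
  (0,5): δ = 100.18°  ·
  (0,6): δ = 151.63°  ·
  (1,2): δ = 136.52°  ·
  (1,3): δ = 115.46°  ·
  (1,4): δ = 79.75°  ·
  (1,5): δ = 47.30°  ·
  (1,6): δ = 98.76°  ·
  (2,3): δ = 158.94°  ·
  (2,4): δ = 123.24°  ·
  (2,5): δ = 3.82°  ✓
  (2,6): δ = 55.28°  ·
  (3,4): δ = 144.29°  ·
  (3,5): δ = 17.24°  ✓
  (3,6): δ = 34.22°  ·
  (4,5): δ = 52.94°  ·
  (4,6): δ = 1.49°  ✓
  (5,6): δ = 128.54°  ·
antipodal pairs: 3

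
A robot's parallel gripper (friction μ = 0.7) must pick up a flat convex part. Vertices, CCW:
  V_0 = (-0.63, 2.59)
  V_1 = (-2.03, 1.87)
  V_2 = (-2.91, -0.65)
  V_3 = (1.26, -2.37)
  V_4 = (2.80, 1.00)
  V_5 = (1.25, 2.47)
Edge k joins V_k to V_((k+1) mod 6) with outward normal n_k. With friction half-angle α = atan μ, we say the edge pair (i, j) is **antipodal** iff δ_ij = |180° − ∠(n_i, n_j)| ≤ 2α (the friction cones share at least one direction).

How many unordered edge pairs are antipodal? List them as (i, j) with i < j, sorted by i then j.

α = atan 0.7 = 34.99°;  2α = 69.98°
n_0 = (-0.4573, +0.8893)
n_1 = (-0.9441, +0.3297)
n_2 = (-0.3813, -0.9244)
n_3 = (+0.9095, -0.4156)
n_4 = (+0.6881, +0.7256)
n_5 = (+0.0637, +0.9980)
  (0,1): δ = 136.47°  ·
  (0,2): δ = 49.63°  ✓
  (0,3): δ = 38.22°  ✓
  (0,4): δ = 109.30°  ·
  (0,5): δ = 149.13°  ·
  (1,2): δ = 93.17°  ·
  (1,3): δ = 5.31°  ✓
  (1,4): δ = 65.77°  ✓
  (1,5): δ = 105.60°  ·
  (2,3): δ = 92.14°  ·
  (2,4): δ = 21.07°  ✓
  (2,5): δ = 18.76°  ✓
  (3,4): δ = 108.92°  ·
  (3,5): δ = 69.09°  ✓
  (4,5): δ = 140.17°  ·
antipodal pairs: 7

count = 7; pairs: (0,2), (0,3), (1,3), (1,4), (2,4), (2,5), (3,5)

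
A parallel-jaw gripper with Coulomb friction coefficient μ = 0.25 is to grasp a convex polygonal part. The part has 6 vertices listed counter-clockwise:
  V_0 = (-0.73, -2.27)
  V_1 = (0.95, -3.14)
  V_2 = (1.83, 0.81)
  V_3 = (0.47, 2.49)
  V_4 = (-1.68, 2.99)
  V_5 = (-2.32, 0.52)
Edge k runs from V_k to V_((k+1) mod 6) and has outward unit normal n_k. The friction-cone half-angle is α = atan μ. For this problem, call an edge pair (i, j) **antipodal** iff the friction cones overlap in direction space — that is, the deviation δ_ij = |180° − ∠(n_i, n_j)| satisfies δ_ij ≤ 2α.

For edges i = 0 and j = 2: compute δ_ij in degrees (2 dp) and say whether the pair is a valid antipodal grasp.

α = atan 0.25 = 14.04°;  2α = 28.07°
edge 0: e_0 = (+1.68, -0.87);  n_0 = (-0.4599, -0.8880)
edge 2: e_2 = (-1.36, +1.68);  n_2 = (+0.7772, +0.6292)
∠(n_0, n_2) = 156.37°
δ = |180° − 156.37°| = 23.63°
23.63° ≤ 2α = 28.07°  →  valid

δ = 23.63°, valid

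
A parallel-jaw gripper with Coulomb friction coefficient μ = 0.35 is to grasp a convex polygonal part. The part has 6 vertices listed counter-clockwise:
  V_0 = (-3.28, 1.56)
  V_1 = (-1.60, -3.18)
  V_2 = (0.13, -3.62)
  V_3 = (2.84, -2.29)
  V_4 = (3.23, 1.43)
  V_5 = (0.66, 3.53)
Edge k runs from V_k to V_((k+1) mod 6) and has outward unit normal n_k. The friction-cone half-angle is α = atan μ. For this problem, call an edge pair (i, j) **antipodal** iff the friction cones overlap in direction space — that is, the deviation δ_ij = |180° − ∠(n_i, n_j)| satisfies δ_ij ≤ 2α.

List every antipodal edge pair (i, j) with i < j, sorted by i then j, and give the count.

count = 4; pairs: (0,3), (0,4), (1,4), (2,5)

α = atan 0.35 = 19.29°;  2α = 38.58°
n_0 = (-0.9425, -0.3341)
n_1 = (-0.2465, -0.9691)
n_2 = (+0.4406, -0.8977)
n_3 = (+0.9945, -0.1043)
n_4 = (+0.6327, +0.7744)
n_5 = (-0.4472, +0.8944)
  (0,1): δ = 123.79°  ·
  (0,2): δ = 83.38°  ·
  (0,3): δ = 25.50°  ✓
  (0,4): δ = 31.23°  ✓
  (0,5): δ = 97.05°  ·
  (1,2): δ = 139.59°  ·
  (1,3): δ = 81.72°  ·
  (1,4): δ = 24.98°  ✓
  (1,5): δ = 40.83°  ·
  (2,3): δ = 122.13°  ·
  (2,4): δ = 65.39°  ·
  (2,5): δ = 0.42°  ✓
  (3,4): δ = 123.27°  ·
  (3,5): δ = 57.45°  ·
  (4,5): δ = 114.18°  ·
antipodal pairs: 4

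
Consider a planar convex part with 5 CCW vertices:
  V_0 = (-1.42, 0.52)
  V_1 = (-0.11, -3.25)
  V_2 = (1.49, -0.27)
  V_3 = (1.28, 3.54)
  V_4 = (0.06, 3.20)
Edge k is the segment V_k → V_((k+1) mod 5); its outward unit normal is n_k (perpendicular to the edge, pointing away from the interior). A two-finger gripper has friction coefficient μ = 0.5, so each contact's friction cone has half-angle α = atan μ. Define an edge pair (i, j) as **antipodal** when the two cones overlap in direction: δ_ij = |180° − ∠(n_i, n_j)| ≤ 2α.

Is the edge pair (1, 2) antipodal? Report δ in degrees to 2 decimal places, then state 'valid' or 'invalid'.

α = atan 0.5 = 26.57°;  2α = 53.13°
edge 1: e_1 = (+1.60, +2.98);  n_1 = (+0.8810, -0.4730)
edge 2: e_2 = (-0.21, +3.81);  n_2 = (+0.9985, +0.0550)
∠(n_1, n_2) = 31.39°
δ = |180° − 31.39°| = 148.61°
148.61° > 2α = 53.13°  →  invalid

δ = 148.61°, invalid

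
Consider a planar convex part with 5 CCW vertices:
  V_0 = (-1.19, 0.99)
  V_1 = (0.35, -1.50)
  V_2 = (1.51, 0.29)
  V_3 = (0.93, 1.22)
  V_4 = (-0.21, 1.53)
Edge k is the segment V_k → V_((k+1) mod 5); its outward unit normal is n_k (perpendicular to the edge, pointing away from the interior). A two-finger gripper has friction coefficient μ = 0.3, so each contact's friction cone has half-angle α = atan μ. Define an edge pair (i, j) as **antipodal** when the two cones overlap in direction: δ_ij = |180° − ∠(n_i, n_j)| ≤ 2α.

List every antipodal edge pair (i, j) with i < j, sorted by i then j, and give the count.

α = atan 0.3 = 16.70°;  2α = 33.40°
n_0 = (-0.8505, -0.5260)
n_1 = (+0.8392, -0.5438)
n_2 = (+0.8485, +0.5292)
n_3 = (+0.2624, +0.9650)
n_4 = (-0.4826, +0.8758)
  (0,1): δ = 64.68°  ·
  (0,2): δ = 0.21°  ✓
  (0,3): δ = 43.05°  ·
  (0,4): δ = 87.12°  ·
  (1,2): δ = 115.10°  ·
  (1,3): δ = 72.27°  ·
  (1,4): δ = 28.20°  ✓
  (2,3): δ = 137.16°  ·
  (2,4): δ = 93.09°  ·
  (3,4): δ = 135.93°  ·
antipodal pairs: 2

count = 2; pairs: (0,2), (1,4)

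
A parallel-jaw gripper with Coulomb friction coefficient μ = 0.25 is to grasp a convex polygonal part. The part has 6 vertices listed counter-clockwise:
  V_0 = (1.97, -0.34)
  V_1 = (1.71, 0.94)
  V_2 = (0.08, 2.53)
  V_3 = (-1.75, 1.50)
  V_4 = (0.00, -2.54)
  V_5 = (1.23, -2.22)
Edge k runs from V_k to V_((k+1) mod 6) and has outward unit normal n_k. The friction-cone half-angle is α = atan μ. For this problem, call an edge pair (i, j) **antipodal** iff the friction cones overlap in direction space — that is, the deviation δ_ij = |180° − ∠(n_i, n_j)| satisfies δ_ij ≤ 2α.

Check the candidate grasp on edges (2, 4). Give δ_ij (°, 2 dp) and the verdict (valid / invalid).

δ = 14.79°, valid

α = atan 0.25 = 14.04°;  2α = 28.07°
edge 2: e_2 = (-1.83, -1.03);  n_2 = (-0.4905, +0.8714)
edge 4: e_4 = (+1.23, +0.32);  n_4 = (+0.2518, -0.9678)
∠(n_2, n_4) = 165.21°
δ = |180° − 165.21°| = 14.79°
14.79° ≤ 2α = 28.07°  →  valid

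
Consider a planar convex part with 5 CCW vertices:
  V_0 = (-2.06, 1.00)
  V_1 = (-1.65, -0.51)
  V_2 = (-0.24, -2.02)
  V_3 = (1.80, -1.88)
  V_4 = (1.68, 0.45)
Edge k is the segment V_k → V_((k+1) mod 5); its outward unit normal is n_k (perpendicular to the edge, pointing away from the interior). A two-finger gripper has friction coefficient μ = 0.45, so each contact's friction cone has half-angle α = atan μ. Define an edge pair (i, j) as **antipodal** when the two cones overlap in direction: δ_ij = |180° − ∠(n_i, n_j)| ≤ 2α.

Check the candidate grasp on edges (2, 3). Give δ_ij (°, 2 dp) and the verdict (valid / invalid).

δ = 90.98°, invalid

α = atan 0.45 = 24.23°;  2α = 48.46°
edge 2: e_2 = (+2.04, +0.14);  n_2 = (+0.0685, -0.9977)
edge 3: e_3 = (-0.12, +2.33);  n_3 = (+0.9987, +0.0514)
∠(n_2, n_3) = 89.02°
δ = |180° − 89.02°| = 90.98°
90.98° > 2α = 48.46°  →  invalid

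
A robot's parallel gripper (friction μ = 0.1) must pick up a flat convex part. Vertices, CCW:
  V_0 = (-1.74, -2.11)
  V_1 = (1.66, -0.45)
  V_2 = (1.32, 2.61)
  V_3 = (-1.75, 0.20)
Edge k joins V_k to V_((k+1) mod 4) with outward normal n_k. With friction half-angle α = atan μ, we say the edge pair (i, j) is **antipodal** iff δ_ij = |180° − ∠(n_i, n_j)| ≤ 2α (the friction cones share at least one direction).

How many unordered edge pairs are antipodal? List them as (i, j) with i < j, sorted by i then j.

α = atan 0.1 = 5.71°;  2α = 11.42°
n_0 = (+0.4387, -0.8986)
n_1 = (+0.9939, +0.1104)
n_2 = (-0.6175, +0.7866)
n_3 = (-1.0000, -0.0043)
  (0,1): δ = 109.68°  ·
  (0,2): δ = 12.11°  ·
  (0,3): δ = 64.22°  ·
  (1,2): δ = 58.21°  ·
  (1,3): δ = 6.09°  ✓
  (2,3): δ = 127.88°  ·
antipodal pairs: 1

count = 1; pairs: (1,3)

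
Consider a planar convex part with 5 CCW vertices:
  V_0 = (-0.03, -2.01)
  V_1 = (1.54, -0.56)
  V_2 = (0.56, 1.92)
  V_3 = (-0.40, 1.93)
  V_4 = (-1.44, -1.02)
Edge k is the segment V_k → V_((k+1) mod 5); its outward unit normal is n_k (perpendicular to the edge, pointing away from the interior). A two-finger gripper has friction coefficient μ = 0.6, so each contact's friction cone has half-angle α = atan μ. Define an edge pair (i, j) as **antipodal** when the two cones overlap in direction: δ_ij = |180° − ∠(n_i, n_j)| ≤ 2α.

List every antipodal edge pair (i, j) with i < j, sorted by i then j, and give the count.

count = 5; pairs: (0,2), (0,3), (1,3), (1,4), (2,4)

α = atan 0.6 = 30.96°;  2α = 61.93°
n_0 = (+0.6785, -0.7346)
n_1 = (+0.9300, +0.3675)
n_2 = (+0.0104, +0.9999)
n_3 = (-0.9431, +0.3325)
n_4 = (-0.5746, -0.8184)
  (0,1): δ = 111.16°  ·
  (0,2): δ = 43.32°  ✓
  (0,3): δ = 27.86°  ✓
  (0,4): δ = 102.20°  ·
  (1,2): δ = 112.16°  ·
  (1,3): δ = 40.98°  ✓
  (1,4): δ = 33.36°  ✓
  (2,3): δ = 108.82°  ·
  (2,4): δ = 34.48°  ✓
  (3,4): δ = 105.65°  ·
antipodal pairs: 5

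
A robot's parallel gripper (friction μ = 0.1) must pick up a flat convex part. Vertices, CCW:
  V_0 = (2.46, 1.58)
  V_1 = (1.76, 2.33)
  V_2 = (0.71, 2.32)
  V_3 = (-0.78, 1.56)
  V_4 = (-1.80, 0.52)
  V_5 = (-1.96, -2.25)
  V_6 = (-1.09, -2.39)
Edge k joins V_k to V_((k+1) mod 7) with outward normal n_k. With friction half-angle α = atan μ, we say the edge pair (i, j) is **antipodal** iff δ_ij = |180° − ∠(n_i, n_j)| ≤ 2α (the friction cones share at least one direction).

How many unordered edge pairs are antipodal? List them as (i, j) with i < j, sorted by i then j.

count = 2; pairs: (1,5), (3,6)

α = atan 0.1 = 5.71°;  2α = 11.42°
n_0 = (+0.7311, +0.6823)
n_1 = (-0.0095, +1.0000)
n_2 = (-0.4544, +0.8908)
n_3 = (-0.7139, +0.7002)
n_4 = (-0.9983, +0.0577)
n_5 = (-0.1589, -0.9873)
n_6 = (+0.7454, -0.6666)
  (0,1): δ = 132.48°  ·
  (0,2): δ = 106.00°  ·
  (0,3): δ = 87.47°  ·
  (0,4): δ = 46.33°  ·
  (0,5): δ = 37.83°  ·
  (0,6): δ = 95.17°  ·
  (1,2): δ = 153.52°  ·
  (1,3): δ = 134.99°  ·
  (1,4): δ = 93.85°  ·
  (1,5): δ = 9.69°  ✓
  (1,6): δ = 47.65°  ·
  (2,3): δ = 161.47°  ·
  (2,4): δ = 120.33°  ·
  (2,5): δ = 36.17°  ·
  (2,6): δ = 21.17°  ·
  (3,4): δ = 138.86°  ·
  (3,5): δ = 54.70°  ·
  (3,6): δ = 2.64°  ✓
  (4,5): δ = 95.84°  ·
  (4,6): δ = 38.50°  ·
  (5,6): δ = 122.66°  ·
antipodal pairs: 2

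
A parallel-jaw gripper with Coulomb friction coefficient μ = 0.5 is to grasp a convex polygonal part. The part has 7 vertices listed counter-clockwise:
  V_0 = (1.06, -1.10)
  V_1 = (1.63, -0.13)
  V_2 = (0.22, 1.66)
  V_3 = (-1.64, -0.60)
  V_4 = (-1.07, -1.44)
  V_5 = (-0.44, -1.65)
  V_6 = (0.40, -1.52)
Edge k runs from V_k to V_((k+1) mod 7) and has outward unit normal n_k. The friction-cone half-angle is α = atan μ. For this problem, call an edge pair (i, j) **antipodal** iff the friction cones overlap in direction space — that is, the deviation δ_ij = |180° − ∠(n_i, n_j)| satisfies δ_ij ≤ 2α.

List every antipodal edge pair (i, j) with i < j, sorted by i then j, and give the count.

α = atan 0.5 = 26.57°;  2α = 53.13°
n_0 = (+0.8622, -0.5066)
n_1 = (+0.7856, +0.6188)
n_2 = (-0.7721, +0.6355)
n_3 = (-0.8275, -0.5615)
n_4 = (-0.3162, -0.9487)
n_5 = (+0.1529, -0.9882)
n_6 = (+0.5369, -0.8437)
  (0,1): δ = 111.33°  ·
  (0,2): δ = 9.01°  ✓
  (0,3): δ = 64.60°  ·
  (0,4): δ = 102.00°  ·
  (0,5): δ = 129.24°  ·
  (0,6): δ = 152.91°  ·
  (1,2): δ = 77.68°  ·
  (1,3): δ = 4.07°  ✓
  (1,4): δ = 33.34°  ✓
  (1,5): δ = 60.57°  ·
  (1,6): δ = 84.24°  ·
  (2,3): δ = 106.39°  ·
  (2,4): δ = 68.98°  ·
  (2,5): δ = 41.75°  ✓
  (2,6): δ = 18.07°  ✓
  (3,4): δ = 142.59°  ·
  (3,5): δ = 115.36°  ·
  (3,6): δ = 91.69°  ·
  (4,5): δ = 152.77°  ·
  (4,6): δ = 129.09°  ·
  (5,6): δ = 156.33°  ·
antipodal pairs: 5

count = 5; pairs: (0,2), (1,3), (1,4), (2,5), (2,6)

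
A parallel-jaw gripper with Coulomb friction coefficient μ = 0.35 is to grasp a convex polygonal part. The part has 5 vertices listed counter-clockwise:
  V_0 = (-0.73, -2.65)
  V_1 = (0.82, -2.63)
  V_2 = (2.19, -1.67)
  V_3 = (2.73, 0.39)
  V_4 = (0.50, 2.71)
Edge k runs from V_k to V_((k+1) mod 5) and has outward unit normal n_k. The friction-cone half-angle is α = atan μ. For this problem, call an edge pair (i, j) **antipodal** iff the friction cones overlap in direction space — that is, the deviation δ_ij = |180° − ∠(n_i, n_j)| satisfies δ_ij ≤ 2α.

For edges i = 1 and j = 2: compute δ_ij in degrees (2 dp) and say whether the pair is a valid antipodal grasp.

α = atan 0.35 = 19.29°;  2α = 38.58°
edge 1: e_1 = (+1.37, +0.96);  n_1 = (+0.5739, -0.8190)
edge 2: e_2 = (+0.54, +2.06);  n_2 = (+0.9673, -0.2536)
∠(n_1, n_2) = 40.29°
δ = |180° − 40.29°| = 139.71°
139.71° > 2α = 38.58°  →  invalid

δ = 139.71°, invalid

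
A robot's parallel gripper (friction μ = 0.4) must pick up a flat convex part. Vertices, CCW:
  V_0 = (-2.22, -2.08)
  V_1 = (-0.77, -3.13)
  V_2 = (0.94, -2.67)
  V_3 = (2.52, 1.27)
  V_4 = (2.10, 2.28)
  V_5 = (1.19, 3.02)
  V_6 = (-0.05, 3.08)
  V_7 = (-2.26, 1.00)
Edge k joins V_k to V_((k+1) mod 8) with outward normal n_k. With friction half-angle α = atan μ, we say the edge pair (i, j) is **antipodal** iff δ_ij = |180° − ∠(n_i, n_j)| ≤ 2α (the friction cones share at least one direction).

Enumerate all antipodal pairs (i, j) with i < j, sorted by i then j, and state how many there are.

α = atan 0.4 = 21.80°;  2α = 43.60°
n_0 = (-0.5865, -0.8099)
n_1 = (+0.2598, -0.9657)
n_2 = (+0.9282, -0.3722)
n_3 = (+0.9233, +0.3840)
n_4 = (+0.6309, +0.7759)
n_5 = (+0.0483, +0.9988)
n_6 = (-0.6854, +0.7282)
n_7 = (-0.9999, -0.0130)
  (0,1): δ = 129.03°  ·
  (0,2): δ = 75.94°  ·
  (0,3): δ = 31.51°  ✓
  (0,4): δ = 3.21°  ✓
  (0,5): δ = 33.14°  ✓
  (0,6): δ = 79.17°  ·
  (0,7): δ = 126.65°  ·
  (1,2): δ = 126.91°  ·
  (1,3): δ = 82.48°  ·
  (1,4): δ = 54.17°  ·
  (1,5): δ = 17.83°  ✓
  (1,6): δ = 28.21°  ✓
  (1,7): δ = 75.69°  ·
  (2,3): δ = 135.57°  ·
  (2,4): δ = 107.27°  ·
  (2,5): δ = 70.92°  ·
  (2,6): δ = 24.88°  ✓
  (2,7): δ = 22.60°  ✓
  (3,4): δ = 151.70°  ·
  (3,5): δ = 115.35°  ·
  (3,6): δ = 69.32°  ·
  (3,7): δ = 21.84°  ✓
  (4,5): δ = 143.65°  ·
  (4,6): δ = 97.62°  ·
  (4,7): δ = 50.14°  ·
  (5,6): δ = 133.97°  ·
  (5,7): δ = 86.49°  ·
  (6,7): δ = 132.52°  ·
antipodal pairs: 8

count = 8; pairs: (0,3), (0,4), (0,5), (1,5), (1,6), (2,6), (2,7), (3,7)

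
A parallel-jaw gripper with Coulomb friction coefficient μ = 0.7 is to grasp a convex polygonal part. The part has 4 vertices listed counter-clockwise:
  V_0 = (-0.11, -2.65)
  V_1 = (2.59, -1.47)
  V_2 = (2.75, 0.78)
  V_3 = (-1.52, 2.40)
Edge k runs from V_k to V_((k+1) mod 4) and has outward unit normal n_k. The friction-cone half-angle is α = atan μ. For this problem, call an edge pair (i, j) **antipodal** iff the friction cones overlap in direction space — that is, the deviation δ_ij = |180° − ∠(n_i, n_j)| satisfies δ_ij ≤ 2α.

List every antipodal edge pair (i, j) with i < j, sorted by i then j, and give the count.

α = atan 0.7 = 34.99°;  2α = 69.98°
n_0 = (+0.4005, -0.9163)
n_1 = (+0.9975, -0.0709)
n_2 = (+0.3547, +0.9350)
n_3 = (-0.9632, -0.2689)
  (0,1): δ = 117.67°  ·
  (0,2): δ = 44.38°  ✓
  (0,3): δ = 81.99°  ·
  (1,2): δ = 106.71°  ·
  (1,3): δ = 19.67°  ✓
  (2,3): δ = 53.62°  ✓
antipodal pairs: 3

count = 3; pairs: (0,2), (1,3), (2,3)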